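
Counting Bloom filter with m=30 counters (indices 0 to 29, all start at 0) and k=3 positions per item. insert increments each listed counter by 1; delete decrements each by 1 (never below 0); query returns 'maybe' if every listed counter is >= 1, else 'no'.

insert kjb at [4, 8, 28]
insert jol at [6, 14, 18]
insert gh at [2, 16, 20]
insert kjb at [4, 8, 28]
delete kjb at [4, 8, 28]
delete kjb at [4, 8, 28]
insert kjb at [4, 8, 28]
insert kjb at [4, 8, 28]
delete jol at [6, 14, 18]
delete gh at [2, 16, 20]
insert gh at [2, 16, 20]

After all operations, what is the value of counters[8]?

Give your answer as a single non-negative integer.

Answer: 2

Derivation:
Step 1: insert kjb at [4, 8, 28] -> counters=[0,0,0,0,1,0,0,0,1,0,0,0,0,0,0,0,0,0,0,0,0,0,0,0,0,0,0,0,1,0]
Step 2: insert jol at [6, 14, 18] -> counters=[0,0,0,0,1,0,1,0,1,0,0,0,0,0,1,0,0,0,1,0,0,0,0,0,0,0,0,0,1,0]
Step 3: insert gh at [2, 16, 20] -> counters=[0,0,1,0,1,0,1,0,1,0,0,0,0,0,1,0,1,0,1,0,1,0,0,0,0,0,0,0,1,0]
Step 4: insert kjb at [4, 8, 28] -> counters=[0,0,1,0,2,0,1,0,2,0,0,0,0,0,1,0,1,0,1,0,1,0,0,0,0,0,0,0,2,0]
Step 5: delete kjb at [4, 8, 28] -> counters=[0,0,1,0,1,0,1,0,1,0,0,0,0,0,1,0,1,0,1,0,1,0,0,0,0,0,0,0,1,0]
Step 6: delete kjb at [4, 8, 28] -> counters=[0,0,1,0,0,0,1,0,0,0,0,0,0,0,1,0,1,0,1,0,1,0,0,0,0,0,0,0,0,0]
Step 7: insert kjb at [4, 8, 28] -> counters=[0,0,1,0,1,0,1,0,1,0,0,0,0,0,1,0,1,0,1,0,1,0,0,0,0,0,0,0,1,0]
Step 8: insert kjb at [4, 8, 28] -> counters=[0,0,1,0,2,0,1,0,2,0,0,0,0,0,1,0,1,0,1,0,1,0,0,0,0,0,0,0,2,0]
Step 9: delete jol at [6, 14, 18] -> counters=[0,0,1,0,2,0,0,0,2,0,0,0,0,0,0,0,1,0,0,0,1,0,0,0,0,0,0,0,2,0]
Step 10: delete gh at [2, 16, 20] -> counters=[0,0,0,0,2,0,0,0,2,0,0,0,0,0,0,0,0,0,0,0,0,0,0,0,0,0,0,0,2,0]
Step 11: insert gh at [2, 16, 20] -> counters=[0,0,1,0,2,0,0,0,2,0,0,0,0,0,0,0,1,0,0,0,1,0,0,0,0,0,0,0,2,0]
Final counters=[0,0,1,0,2,0,0,0,2,0,0,0,0,0,0,0,1,0,0,0,1,0,0,0,0,0,0,0,2,0] -> counters[8]=2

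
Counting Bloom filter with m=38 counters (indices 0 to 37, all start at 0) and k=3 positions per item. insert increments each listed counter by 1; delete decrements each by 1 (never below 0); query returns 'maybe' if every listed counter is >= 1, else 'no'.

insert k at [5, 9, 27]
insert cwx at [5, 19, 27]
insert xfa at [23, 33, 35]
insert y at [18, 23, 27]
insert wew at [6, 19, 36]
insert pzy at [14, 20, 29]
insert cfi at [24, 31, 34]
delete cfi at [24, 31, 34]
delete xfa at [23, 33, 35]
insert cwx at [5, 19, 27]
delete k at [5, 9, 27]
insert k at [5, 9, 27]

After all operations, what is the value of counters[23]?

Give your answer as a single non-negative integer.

Step 1: insert k at [5, 9, 27] -> counters=[0,0,0,0,0,1,0,0,0,1,0,0,0,0,0,0,0,0,0,0,0,0,0,0,0,0,0,1,0,0,0,0,0,0,0,0,0,0]
Step 2: insert cwx at [5, 19, 27] -> counters=[0,0,0,0,0,2,0,0,0,1,0,0,0,0,0,0,0,0,0,1,0,0,0,0,0,0,0,2,0,0,0,0,0,0,0,0,0,0]
Step 3: insert xfa at [23, 33, 35] -> counters=[0,0,0,0,0,2,0,0,0,1,0,0,0,0,0,0,0,0,0,1,0,0,0,1,0,0,0,2,0,0,0,0,0,1,0,1,0,0]
Step 4: insert y at [18, 23, 27] -> counters=[0,0,0,0,0,2,0,0,0,1,0,0,0,0,0,0,0,0,1,1,0,0,0,2,0,0,0,3,0,0,0,0,0,1,0,1,0,0]
Step 5: insert wew at [6, 19, 36] -> counters=[0,0,0,0,0,2,1,0,0,1,0,0,0,0,0,0,0,0,1,2,0,0,0,2,0,0,0,3,0,0,0,0,0,1,0,1,1,0]
Step 6: insert pzy at [14, 20, 29] -> counters=[0,0,0,0,0,2,1,0,0,1,0,0,0,0,1,0,0,0,1,2,1,0,0,2,0,0,0,3,0,1,0,0,0,1,0,1,1,0]
Step 7: insert cfi at [24, 31, 34] -> counters=[0,0,0,0,0,2,1,0,0,1,0,0,0,0,1,0,0,0,1,2,1,0,0,2,1,0,0,3,0,1,0,1,0,1,1,1,1,0]
Step 8: delete cfi at [24, 31, 34] -> counters=[0,0,0,0,0,2,1,0,0,1,0,0,0,0,1,0,0,0,1,2,1,0,0,2,0,0,0,3,0,1,0,0,0,1,0,1,1,0]
Step 9: delete xfa at [23, 33, 35] -> counters=[0,0,0,0,0,2,1,0,0,1,0,0,0,0,1,0,0,0,1,2,1,0,0,1,0,0,0,3,0,1,0,0,0,0,0,0,1,0]
Step 10: insert cwx at [5, 19, 27] -> counters=[0,0,0,0,0,3,1,0,0,1,0,0,0,0,1,0,0,0,1,3,1,0,0,1,0,0,0,4,0,1,0,0,0,0,0,0,1,0]
Step 11: delete k at [5, 9, 27] -> counters=[0,0,0,0,0,2,1,0,0,0,0,0,0,0,1,0,0,0,1,3,1,0,0,1,0,0,0,3,0,1,0,0,0,0,0,0,1,0]
Step 12: insert k at [5, 9, 27] -> counters=[0,0,0,0,0,3,1,0,0,1,0,0,0,0,1,0,0,0,1,3,1,0,0,1,0,0,0,4,0,1,0,0,0,0,0,0,1,0]
Final counters=[0,0,0,0,0,3,1,0,0,1,0,0,0,0,1,0,0,0,1,3,1,0,0,1,0,0,0,4,0,1,0,0,0,0,0,0,1,0] -> counters[23]=1

Answer: 1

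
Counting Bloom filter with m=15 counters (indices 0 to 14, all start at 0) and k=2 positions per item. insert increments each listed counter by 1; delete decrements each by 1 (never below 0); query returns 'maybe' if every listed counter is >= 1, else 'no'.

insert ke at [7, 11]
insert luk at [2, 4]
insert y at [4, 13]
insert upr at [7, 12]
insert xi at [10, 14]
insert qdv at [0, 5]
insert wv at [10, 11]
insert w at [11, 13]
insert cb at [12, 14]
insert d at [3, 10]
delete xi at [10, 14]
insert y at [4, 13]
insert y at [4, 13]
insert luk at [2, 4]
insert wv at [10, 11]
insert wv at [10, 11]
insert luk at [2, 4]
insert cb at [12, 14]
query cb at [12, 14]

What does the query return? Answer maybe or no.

Answer: maybe

Derivation:
Step 1: insert ke at [7, 11] -> counters=[0,0,0,0,0,0,0,1,0,0,0,1,0,0,0]
Step 2: insert luk at [2, 4] -> counters=[0,0,1,0,1,0,0,1,0,0,0,1,0,0,0]
Step 3: insert y at [4, 13] -> counters=[0,0,1,0,2,0,0,1,0,0,0,1,0,1,0]
Step 4: insert upr at [7, 12] -> counters=[0,0,1,0,2,0,0,2,0,0,0,1,1,1,0]
Step 5: insert xi at [10, 14] -> counters=[0,0,1,0,2,0,0,2,0,0,1,1,1,1,1]
Step 6: insert qdv at [0, 5] -> counters=[1,0,1,0,2,1,0,2,0,0,1,1,1,1,1]
Step 7: insert wv at [10, 11] -> counters=[1,0,1,0,2,1,0,2,0,0,2,2,1,1,1]
Step 8: insert w at [11, 13] -> counters=[1,0,1,0,2,1,0,2,0,0,2,3,1,2,1]
Step 9: insert cb at [12, 14] -> counters=[1,0,1,0,2,1,0,2,0,0,2,3,2,2,2]
Step 10: insert d at [3, 10] -> counters=[1,0,1,1,2,1,0,2,0,0,3,3,2,2,2]
Step 11: delete xi at [10, 14] -> counters=[1,0,1,1,2,1,0,2,0,0,2,3,2,2,1]
Step 12: insert y at [4, 13] -> counters=[1,0,1,1,3,1,0,2,0,0,2,3,2,3,1]
Step 13: insert y at [4, 13] -> counters=[1,0,1,1,4,1,0,2,0,0,2,3,2,4,1]
Step 14: insert luk at [2, 4] -> counters=[1,0,2,1,5,1,0,2,0,0,2,3,2,4,1]
Step 15: insert wv at [10, 11] -> counters=[1,0,2,1,5,1,0,2,0,0,3,4,2,4,1]
Step 16: insert wv at [10, 11] -> counters=[1,0,2,1,5,1,0,2,0,0,4,5,2,4,1]
Step 17: insert luk at [2, 4] -> counters=[1,0,3,1,6,1,0,2,0,0,4,5,2,4,1]
Step 18: insert cb at [12, 14] -> counters=[1,0,3,1,6,1,0,2,0,0,4,5,3,4,2]
Query cb: check counters[12]=3 counters[14]=2 -> maybe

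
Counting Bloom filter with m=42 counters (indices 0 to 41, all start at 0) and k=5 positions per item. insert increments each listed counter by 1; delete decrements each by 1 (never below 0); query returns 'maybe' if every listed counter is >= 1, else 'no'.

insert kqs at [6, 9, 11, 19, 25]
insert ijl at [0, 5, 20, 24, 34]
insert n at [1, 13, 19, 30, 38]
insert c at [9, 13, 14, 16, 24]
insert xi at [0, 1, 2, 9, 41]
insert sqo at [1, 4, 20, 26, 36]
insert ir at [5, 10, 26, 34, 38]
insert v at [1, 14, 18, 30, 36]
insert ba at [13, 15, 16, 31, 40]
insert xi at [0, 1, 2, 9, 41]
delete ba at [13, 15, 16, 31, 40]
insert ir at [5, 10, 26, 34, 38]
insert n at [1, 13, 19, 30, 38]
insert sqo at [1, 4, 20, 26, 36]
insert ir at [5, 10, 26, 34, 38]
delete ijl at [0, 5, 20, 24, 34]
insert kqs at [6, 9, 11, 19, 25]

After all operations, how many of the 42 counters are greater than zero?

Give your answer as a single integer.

Answer: 23

Derivation:
Step 1: insert kqs at [6, 9, 11, 19, 25] -> counters=[0,0,0,0,0,0,1,0,0,1,0,1,0,0,0,0,0,0,0,1,0,0,0,0,0,1,0,0,0,0,0,0,0,0,0,0,0,0,0,0,0,0]
Step 2: insert ijl at [0, 5, 20, 24, 34] -> counters=[1,0,0,0,0,1,1,0,0,1,0,1,0,0,0,0,0,0,0,1,1,0,0,0,1,1,0,0,0,0,0,0,0,0,1,0,0,0,0,0,0,0]
Step 3: insert n at [1, 13, 19, 30, 38] -> counters=[1,1,0,0,0,1,1,0,0,1,0,1,0,1,0,0,0,0,0,2,1,0,0,0,1,1,0,0,0,0,1,0,0,0,1,0,0,0,1,0,0,0]
Step 4: insert c at [9, 13, 14, 16, 24] -> counters=[1,1,0,0,0,1,1,0,0,2,0,1,0,2,1,0,1,0,0,2,1,0,0,0,2,1,0,0,0,0,1,0,0,0,1,0,0,0,1,0,0,0]
Step 5: insert xi at [0, 1, 2, 9, 41] -> counters=[2,2,1,0,0,1,1,0,0,3,0,1,0,2,1,0,1,0,0,2,1,0,0,0,2,1,0,0,0,0,1,0,0,0,1,0,0,0,1,0,0,1]
Step 6: insert sqo at [1, 4, 20, 26, 36] -> counters=[2,3,1,0,1,1,1,0,0,3,0,1,0,2,1,0,1,0,0,2,2,0,0,0,2,1,1,0,0,0,1,0,0,0,1,0,1,0,1,0,0,1]
Step 7: insert ir at [5, 10, 26, 34, 38] -> counters=[2,3,1,0,1,2,1,0,0,3,1,1,0,2,1,0,1,0,0,2,2,0,0,0,2,1,2,0,0,0,1,0,0,0,2,0,1,0,2,0,0,1]
Step 8: insert v at [1, 14, 18, 30, 36] -> counters=[2,4,1,0,1,2,1,0,0,3,1,1,0,2,2,0,1,0,1,2,2,0,0,0,2,1,2,0,0,0,2,0,0,0,2,0,2,0,2,0,0,1]
Step 9: insert ba at [13, 15, 16, 31, 40] -> counters=[2,4,1,0,1,2,1,0,0,3,1,1,0,3,2,1,2,0,1,2,2,0,0,0,2,1,2,0,0,0,2,1,0,0,2,0,2,0,2,0,1,1]
Step 10: insert xi at [0, 1, 2, 9, 41] -> counters=[3,5,2,0,1,2,1,0,0,4,1,1,0,3,2,1,2,0,1,2,2,0,0,0,2,1,2,0,0,0,2,1,0,0,2,0,2,0,2,0,1,2]
Step 11: delete ba at [13, 15, 16, 31, 40] -> counters=[3,5,2,0,1,2,1,0,0,4,1,1,0,2,2,0,1,0,1,2,2,0,0,0,2,1,2,0,0,0,2,0,0,0,2,0,2,0,2,0,0,2]
Step 12: insert ir at [5, 10, 26, 34, 38] -> counters=[3,5,2,0,1,3,1,0,0,4,2,1,0,2,2,0,1,0,1,2,2,0,0,0,2,1,3,0,0,0,2,0,0,0,3,0,2,0,3,0,0,2]
Step 13: insert n at [1, 13, 19, 30, 38] -> counters=[3,6,2,0,1,3,1,0,0,4,2,1,0,3,2,0,1,0,1,3,2,0,0,0,2,1,3,0,0,0,3,0,0,0,3,0,2,0,4,0,0,2]
Step 14: insert sqo at [1, 4, 20, 26, 36] -> counters=[3,7,2,0,2,3,1,0,0,4,2,1,0,3,2,0,1,0,1,3,3,0,0,0,2,1,4,0,0,0,3,0,0,0,3,0,3,0,4,0,0,2]
Step 15: insert ir at [5, 10, 26, 34, 38] -> counters=[3,7,2,0,2,4,1,0,0,4,3,1,0,3,2,0,1,0,1,3,3,0,0,0,2,1,5,0,0,0,3,0,0,0,4,0,3,0,5,0,0,2]
Step 16: delete ijl at [0, 5, 20, 24, 34] -> counters=[2,7,2,0,2,3,1,0,0,4,3,1,0,3,2,0,1,0,1,3,2,0,0,0,1,1,5,0,0,0,3,0,0,0,3,0,3,0,5,0,0,2]
Step 17: insert kqs at [6, 9, 11, 19, 25] -> counters=[2,7,2,0,2,3,2,0,0,5,3,2,0,3,2,0,1,0,1,4,2,0,0,0,1,2,5,0,0,0,3,0,0,0,3,0,3,0,5,0,0,2]
Final counters=[2,7,2,0,2,3,2,0,0,5,3,2,0,3,2,0,1,0,1,4,2,0,0,0,1,2,5,0,0,0,3,0,0,0,3,0,3,0,5,0,0,2] -> 23 nonzero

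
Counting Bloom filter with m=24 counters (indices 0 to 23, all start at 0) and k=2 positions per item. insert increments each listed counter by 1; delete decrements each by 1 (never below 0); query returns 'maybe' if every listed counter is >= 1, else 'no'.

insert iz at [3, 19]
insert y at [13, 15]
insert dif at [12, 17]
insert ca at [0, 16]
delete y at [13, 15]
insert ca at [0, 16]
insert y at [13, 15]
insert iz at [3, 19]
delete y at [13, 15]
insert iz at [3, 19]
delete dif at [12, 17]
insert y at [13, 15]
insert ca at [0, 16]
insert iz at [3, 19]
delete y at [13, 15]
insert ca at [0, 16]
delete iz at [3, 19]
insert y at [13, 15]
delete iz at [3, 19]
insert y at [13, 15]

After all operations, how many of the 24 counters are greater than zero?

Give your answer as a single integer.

Step 1: insert iz at [3, 19] -> counters=[0,0,0,1,0,0,0,0,0,0,0,0,0,0,0,0,0,0,0,1,0,0,0,0]
Step 2: insert y at [13, 15] -> counters=[0,0,0,1,0,0,0,0,0,0,0,0,0,1,0,1,0,0,0,1,0,0,0,0]
Step 3: insert dif at [12, 17] -> counters=[0,0,0,1,0,0,0,0,0,0,0,0,1,1,0,1,0,1,0,1,0,0,0,0]
Step 4: insert ca at [0, 16] -> counters=[1,0,0,1,0,0,0,0,0,0,0,0,1,1,0,1,1,1,0,1,0,0,0,0]
Step 5: delete y at [13, 15] -> counters=[1,0,0,1,0,0,0,0,0,0,0,0,1,0,0,0,1,1,0,1,0,0,0,0]
Step 6: insert ca at [0, 16] -> counters=[2,0,0,1,0,0,0,0,0,0,0,0,1,0,0,0,2,1,0,1,0,0,0,0]
Step 7: insert y at [13, 15] -> counters=[2,0,0,1,0,0,0,0,0,0,0,0,1,1,0,1,2,1,0,1,0,0,0,0]
Step 8: insert iz at [3, 19] -> counters=[2,0,0,2,0,0,0,0,0,0,0,0,1,1,0,1,2,1,0,2,0,0,0,0]
Step 9: delete y at [13, 15] -> counters=[2,0,0,2,0,0,0,0,0,0,0,0,1,0,0,0,2,1,0,2,0,0,0,0]
Step 10: insert iz at [3, 19] -> counters=[2,0,0,3,0,0,0,0,0,0,0,0,1,0,0,0,2,1,0,3,0,0,0,0]
Step 11: delete dif at [12, 17] -> counters=[2,0,0,3,0,0,0,0,0,0,0,0,0,0,0,0,2,0,0,3,0,0,0,0]
Step 12: insert y at [13, 15] -> counters=[2,0,0,3,0,0,0,0,0,0,0,0,0,1,0,1,2,0,0,3,0,0,0,0]
Step 13: insert ca at [0, 16] -> counters=[3,0,0,3,0,0,0,0,0,0,0,0,0,1,0,1,3,0,0,3,0,0,0,0]
Step 14: insert iz at [3, 19] -> counters=[3,0,0,4,0,0,0,0,0,0,0,0,0,1,0,1,3,0,0,4,0,0,0,0]
Step 15: delete y at [13, 15] -> counters=[3,0,0,4,0,0,0,0,0,0,0,0,0,0,0,0,3,0,0,4,0,0,0,0]
Step 16: insert ca at [0, 16] -> counters=[4,0,0,4,0,0,0,0,0,0,0,0,0,0,0,0,4,0,0,4,0,0,0,0]
Step 17: delete iz at [3, 19] -> counters=[4,0,0,3,0,0,0,0,0,0,0,0,0,0,0,0,4,0,0,3,0,0,0,0]
Step 18: insert y at [13, 15] -> counters=[4,0,0,3,0,0,0,0,0,0,0,0,0,1,0,1,4,0,0,3,0,0,0,0]
Step 19: delete iz at [3, 19] -> counters=[4,0,0,2,0,0,0,0,0,0,0,0,0,1,0,1,4,0,0,2,0,0,0,0]
Step 20: insert y at [13, 15] -> counters=[4,0,0,2,0,0,0,0,0,0,0,0,0,2,0,2,4,0,0,2,0,0,0,0]
Final counters=[4,0,0,2,0,0,0,0,0,0,0,0,0,2,0,2,4,0,0,2,0,0,0,0] -> 6 nonzero

Answer: 6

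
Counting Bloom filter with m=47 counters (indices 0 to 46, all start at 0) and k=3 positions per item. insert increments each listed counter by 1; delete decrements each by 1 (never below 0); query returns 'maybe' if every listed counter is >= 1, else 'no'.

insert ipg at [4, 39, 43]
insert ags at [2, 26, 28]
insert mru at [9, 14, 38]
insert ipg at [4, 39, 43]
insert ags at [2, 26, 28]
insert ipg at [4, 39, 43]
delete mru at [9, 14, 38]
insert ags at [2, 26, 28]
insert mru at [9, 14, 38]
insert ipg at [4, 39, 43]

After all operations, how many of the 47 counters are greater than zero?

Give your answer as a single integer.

Answer: 9

Derivation:
Step 1: insert ipg at [4, 39, 43] -> counters=[0,0,0,0,1,0,0,0,0,0,0,0,0,0,0,0,0,0,0,0,0,0,0,0,0,0,0,0,0,0,0,0,0,0,0,0,0,0,0,1,0,0,0,1,0,0,0]
Step 2: insert ags at [2, 26, 28] -> counters=[0,0,1,0,1,0,0,0,0,0,0,0,0,0,0,0,0,0,0,0,0,0,0,0,0,0,1,0,1,0,0,0,0,0,0,0,0,0,0,1,0,0,0,1,0,0,0]
Step 3: insert mru at [9, 14, 38] -> counters=[0,0,1,0,1,0,0,0,0,1,0,0,0,0,1,0,0,0,0,0,0,0,0,0,0,0,1,0,1,0,0,0,0,0,0,0,0,0,1,1,0,0,0,1,0,0,0]
Step 4: insert ipg at [4, 39, 43] -> counters=[0,0,1,0,2,0,0,0,0,1,0,0,0,0,1,0,0,0,0,0,0,0,0,0,0,0,1,0,1,0,0,0,0,0,0,0,0,0,1,2,0,0,0,2,0,0,0]
Step 5: insert ags at [2, 26, 28] -> counters=[0,0,2,0,2,0,0,0,0,1,0,0,0,0,1,0,0,0,0,0,0,0,0,0,0,0,2,0,2,0,0,0,0,0,0,0,0,0,1,2,0,0,0,2,0,0,0]
Step 6: insert ipg at [4, 39, 43] -> counters=[0,0,2,0,3,0,0,0,0,1,0,0,0,0,1,0,0,0,0,0,0,0,0,0,0,0,2,0,2,0,0,0,0,0,0,0,0,0,1,3,0,0,0,3,0,0,0]
Step 7: delete mru at [9, 14, 38] -> counters=[0,0,2,0,3,0,0,0,0,0,0,0,0,0,0,0,0,0,0,0,0,0,0,0,0,0,2,0,2,0,0,0,0,0,0,0,0,0,0,3,0,0,0,3,0,0,0]
Step 8: insert ags at [2, 26, 28] -> counters=[0,0,3,0,3,0,0,0,0,0,0,0,0,0,0,0,0,0,0,0,0,0,0,0,0,0,3,0,3,0,0,0,0,0,0,0,0,0,0,3,0,0,0,3,0,0,0]
Step 9: insert mru at [9, 14, 38] -> counters=[0,0,3,0,3,0,0,0,0,1,0,0,0,0,1,0,0,0,0,0,0,0,0,0,0,0,3,0,3,0,0,0,0,0,0,0,0,0,1,3,0,0,0,3,0,0,0]
Step 10: insert ipg at [4, 39, 43] -> counters=[0,0,3,0,4,0,0,0,0,1,0,0,0,0,1,0,0,0,0,0,0,0,0,0,0,0,3,0,3,0,0,0,0,0,0,0,0,0,1,4,0,0,0,4,0,0,0]
Final counters=[0,0,3,0,4,0,0,0,0,1,0,0,0,0,1,0,0,0,0,0,0,0,0,0,0,0,3,0,3,0,0,0,0,0,0,0,0,0,1,4,0,0,0,4,0,0,0] -> 9 nonzero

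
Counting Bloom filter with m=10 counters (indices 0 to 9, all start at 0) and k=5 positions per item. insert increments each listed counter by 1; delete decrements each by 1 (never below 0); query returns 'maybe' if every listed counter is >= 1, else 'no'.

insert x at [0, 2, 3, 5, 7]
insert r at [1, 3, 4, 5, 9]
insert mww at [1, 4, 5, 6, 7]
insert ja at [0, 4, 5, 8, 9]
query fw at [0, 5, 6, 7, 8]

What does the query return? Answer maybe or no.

Answer: maybe

Derivation:
Step 1: insert x at [0, 2, 3, 5, 7] -> counters=[1,0,1,1,0,1,0,1,0,0]
Step 2: insert r at [1, 3, 4, 5, 9] -> counters=[1,1,1,2,1,2,0,1,0,1]
Step 3: insert mww at [1, 4, 5, 6, 7] -> counters=[1,2,1,2,2,3,1,2,0,1]
Step 4: insert ja at [0, 4, 5, 8, 9] -> counters=[2,2,1,2,3,4,1,2,1,2]
Query fw: check counters[0]=2 counters[5]=4 counters[6]=1 counters[7]=2 counters[8]=1 -> maybe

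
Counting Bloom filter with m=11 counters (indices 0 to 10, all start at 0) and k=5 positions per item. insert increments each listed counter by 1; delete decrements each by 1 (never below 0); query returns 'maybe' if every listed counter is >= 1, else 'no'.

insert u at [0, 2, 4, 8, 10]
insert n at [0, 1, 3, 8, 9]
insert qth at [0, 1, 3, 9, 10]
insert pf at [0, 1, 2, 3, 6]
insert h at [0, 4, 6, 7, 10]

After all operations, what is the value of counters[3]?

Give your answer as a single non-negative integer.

Step 1: insert u at [0, 2, 4, 8, 10] -> counters=[1,0,1,0,1,0,0,0,1,0,1]
Step 2: insert n at [0, 1, 3, 8, 9] -> counters=[2,1,1,1,1,0,0,0,2,1,1]
Step 3: insert qth at [0, 1, 3, 9, 10] -> counters=[3,2,1,2,1,0,0,0,2,2,2]
Step 4: insert pf at [0, 1, 2, 3, 6] -> counters=[4,3,2,3,1,0,1,0,2,2,2]
Step 5: insert h at [0, 4, 6, 7, 10] -> counters=[5,3,2,3,2,0,2,1,2,2,3]
Final counters=[5,3,2,3,2,0,2,1,2,2,3] -> counters[3]=3

Answer: 3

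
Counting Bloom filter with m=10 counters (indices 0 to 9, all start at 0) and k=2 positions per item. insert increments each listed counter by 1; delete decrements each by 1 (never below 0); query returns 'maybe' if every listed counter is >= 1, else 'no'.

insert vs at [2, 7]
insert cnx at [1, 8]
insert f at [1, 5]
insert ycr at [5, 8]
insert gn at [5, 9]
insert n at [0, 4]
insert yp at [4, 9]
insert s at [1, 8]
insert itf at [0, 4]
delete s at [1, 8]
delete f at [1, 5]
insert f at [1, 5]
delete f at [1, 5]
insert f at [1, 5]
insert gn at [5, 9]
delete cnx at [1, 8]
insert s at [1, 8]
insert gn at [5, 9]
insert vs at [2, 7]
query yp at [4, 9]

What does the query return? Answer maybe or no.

Answer: maybe

Derivation:
Step 1: insert vs at [2, 7] -> counters=[0,0,1,0,0,0,0,1,0,0]
Step 2: insert cnx at [1, 8] -> counters=[0,1,1,0,0,0,0,1,1,0]
Step 3: insert f at [1, 5] -> counters=[0,2,1,0,0,1,0,1,1,0]
Step 4: insert ycr at [5, 8] -> counters=[0,2,1,0,0,2,0,1,2,0]
Step 5: insert gn at [5, 9] -> counters=[0,2,1,0,0,3,0,1,2,1]
Step 6: insert n at [0, 4] -> counters=[1,2,1,0,1,3,0,1,2,1]
Step 7: insert yp at [4, 9] -> counters=[1,2,1,0,2,3,0,1,2,2]
Step 8: insert s at [1, 8] -> counters=[1,3,1,0,2,3,0,1,3,2]
Step 9: insert itf at [0, 4] -> counters=[2,3,1,0,3,3,0,1,3,2]
Step 10: delete s at [1, 8] -> counters=[2,2,1,0,3,3,0,1,2,2]
Step 11: delete f at [1, 5] -> counters=[2,1,1,0,3,2,0,1,2,2]
Step 12: insert f at [1, 5] -> counters=[2,2,1,0,3,3,0,1,2,2]
Step 13: delete f at [1, 5] -> counters=[2,1,1,0,3,2,0,1,2,2]
Step 14: insert f at [1, 5] -> counters=[2,2,1,0,3,3,0,1,2,2]
Step 15: insert gn at [5, 9] -> counters=[2,2,1,0,3,4,0,1,2,3]
Step 16: delete cnx at [1, 8] -> counters=[2,1,1,0,3,4,0,1,1,3]
Step 17: insert s at [1, 8] -> counters=[2,2,1,0,3,4,0,1,2,3]
Step 18: insert gn at [5, 9] -> counters=[2,2,1,0,3,5,0,1,2,4]
Step 19: insert vs at [2, 7] -> counters=[2,2,2,0,3,5,0,2,2,4]
Query yp: check counters[4]=3 counters[9]=4 -> maybe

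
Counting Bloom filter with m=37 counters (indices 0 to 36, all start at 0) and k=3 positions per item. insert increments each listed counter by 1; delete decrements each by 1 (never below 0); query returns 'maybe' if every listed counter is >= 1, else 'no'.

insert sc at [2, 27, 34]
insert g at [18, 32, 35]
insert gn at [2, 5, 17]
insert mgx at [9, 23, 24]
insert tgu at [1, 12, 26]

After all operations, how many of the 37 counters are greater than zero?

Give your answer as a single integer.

Step 1: insert sc at [2, 27, 34] -> counters=[0,0,1,0,0,0,0,0,0,0,0,0,0,0,0,0,0,0,0,0,0,0,0,0,0,0,0,1,0,0,0,0,0,0,1,0,0]
Step 2: insert g at [18, 32, 35] -> counters=[0,0,1,0,0,0,0,0,0,0,0,0,0,0,0,0,0,0,1,0,0,0,0,0,0,0,0,1,0,0,0,0,1,0,1,1,0]
Step 3: insert gn at [2, 5, 17] -> counters=[0,0,2,0,0,1,0,0,0,0,0,0,0,0,0,0,0,1,1,0,0,0,0,0,0,0,0,1,0,0,0,0,1,0,1,1,0]
Step 4: insert mgx at [9, 23, 24] -> counters=[0,0,2,0,0,1,0,0,0,1,0,0,0,0,0,0,0,1,1,0,0,0,0,1,1,0,0,1,0,0,0,0,1,0,1,1,0]
Step 5: insert tgu at [1, 12, 26] -> counters=[0,1,2,0,0,1,0,0,0,1,0,0,1,0,0,0,0,1,1,0,0,0,0,1,1,0,1,1,0,0,0,0,1,0,1,1,0]
Final counters=[0,1,2,0,0,1,0,0,0,1,0,0,1,0,0,0,0,1,1,0,0,0,0,1,1,0,1,1,0,0,0,0,1,0,1,1,0] -> 14 nonzero

Answer: 14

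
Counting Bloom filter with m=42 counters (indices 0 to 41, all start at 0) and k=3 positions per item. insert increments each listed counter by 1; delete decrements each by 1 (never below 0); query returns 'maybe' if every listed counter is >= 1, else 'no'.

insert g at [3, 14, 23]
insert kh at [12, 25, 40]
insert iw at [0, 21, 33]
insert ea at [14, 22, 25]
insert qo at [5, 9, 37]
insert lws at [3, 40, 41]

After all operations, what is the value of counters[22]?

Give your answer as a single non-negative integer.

Step 1: insert g at [3, 14, 23] -> counters=[0,0,0,1,0,0,0,0,0,0,0,0,0,0,1,0,0,0,0,0,0,0,0,1,0,0,0,0,0,0,0,0,0,0,0,0,0,0,0,0,0,0]
Step 2: insert kh at [12, 25, 40] -> counters=[0,0,0,1,0,0,0,0,0,0,0,0,1,0,1,0,0,0,0,0,0,0,0,1,0,1,0,0,0,0,0,0,0,0,0,0,0,0,0,0,1,0]
Step 3: insert iw at [0, 21, 33] -> counters=[1,0,0,1,0,0,0,0,0,0,0,0,1,0,1,0,0,0,0,0,0,1,0,1,0,1,0,0,0,0,0,0,0,1,0,0,0,0,0,0,1,0]
Step 4: insert ea at [14, 22, 25] -> counters=[1,0,0,1,0,0,0,0,0,0,0,0,1,0,2,0,0,0,0,0,0,1,1,1,0,2,0,0,0,0,0,0,0,1,0,0,0,0,0,0,1,0]
Step 5: insert qo at [5, 9, 37] -> counters=[1,0,0,1,0,1,0,0,0,1,0,0,1,0,2,0,0,0,0,0,0,1,1,1,0,2,0,0,0,0,0,0,0,1,0,0,0,1,0,0,1,0]
Step 6: insert lws at [3, 40, 41] -> counters=[1,0,0,2,0,1,0,0,0,1,0,0,1,0,2,0,0,0,0,0,0,1,1,1,0,2,0,0,0,0,0,0,0,1,0,0,0,1,0,0,2,1]
Final counters=[1,0,0,2,0,1,0,0,0,1,0,0,1,0,2,0,0,0,0,0,0,1,1,1,0,2,0,0,0,0,0,0,0,1,0,0,0,1,0,0,2,1] -> counters[22]=1

Answer: 1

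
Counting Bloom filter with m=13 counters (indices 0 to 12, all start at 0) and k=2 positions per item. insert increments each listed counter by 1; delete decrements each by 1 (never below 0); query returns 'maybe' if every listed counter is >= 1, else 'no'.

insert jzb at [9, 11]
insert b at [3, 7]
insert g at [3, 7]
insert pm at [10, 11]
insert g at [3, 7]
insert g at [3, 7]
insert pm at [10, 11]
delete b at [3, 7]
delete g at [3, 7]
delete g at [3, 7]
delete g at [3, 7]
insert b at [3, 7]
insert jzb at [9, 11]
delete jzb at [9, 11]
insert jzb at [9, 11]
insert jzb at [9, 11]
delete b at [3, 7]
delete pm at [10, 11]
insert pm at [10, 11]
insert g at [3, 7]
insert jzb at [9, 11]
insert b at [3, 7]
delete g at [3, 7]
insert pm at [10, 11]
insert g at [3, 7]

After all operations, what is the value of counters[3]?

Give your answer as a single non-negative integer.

Answer: 2

Derivation:
Step 1: insert jzb at [9, 11] -> counters=[0,0,0,0,0,0,0,0,0,1,0,1,0]
Step 2: insert b at [3, 7] -> counters=[0,0,0,1,0,0,0,1,0,1,0,1,0]
Step 3: insert g at [3, 7] -> counters=[0,0,0,2,0,0,0,2,0,1,0,1,0]
Step 4: insert pm at [10, 11] -> counters=[0,0,0,2,0,0,0,2,0,1,1,2,0]
Step 5: insert g at [3, 7] -> counters=[0,0,0,3,0,0,0,3,0,1,1,2,0]
Step 6: insert g at [3, 7] -> counters=[0,0,0,4,0,0,0,4,0,1,1,2,0]
Step 7: insert pm at [10, 11] -> counters=[0,0,0,4,0,0,0,4,0,1,2,3,0]
Step 8: delete b at [3, 7] -> counters=[0,0,0,3,0,0,0,3,0,1,2,3,0]
Step 9: delete g at [3, 7] -> counters=[0,0,0,2,0,0,0,2,0,1,2,3,0]
Step 10: delete g at [3, 7] -> counters=[0,0,0,1,0,0,0,1,0,1,2,3,0]
Step 11: delete g at [3, 7] -> counters=[0,0,0,0,0,0,0,0,0,1,2,3,0]
Step 12: insert b at [3, 7] -> counters=[0,0,0,1,0,0,0,1,0,1,2,3,0]
Step 13: insert jzb at [9, 11] -> counters=[0,0,0,1,0,0,0,1,0,2,2,4,0]
Step 14: delete jzb at [9, 11] -> counters=[0,0,0,1,0,0,0,1,0,1,2,3,0]
Step 15: insert jzb at [9, 11] -> counters=[0,0,0,1,0,0,0,1,0,2,2,4,0]
Step 16: insert jzb at [9, 11] -> counters=[0,0,0,1,0,0,0,1,0,3,2,5,0]
Step 17: delete b at [3, 7] -> counters=[0,0,0,0,0,0,0,0,0,3,2,5,0]
Step 18: delete pm at [10, 11] -> counters=[0,0,0,0,0,0,0,0,0,3,1,4,0]
Step 19: insert pm at [10, 11] -> counters=[0,0,0,0,0,0,0,0,0,3,2,5,0]
Step 20: insert g at [3, 7] -> counters=[0,0,0,1,0,0,0,1,0,3,2,5,0]
Step 21: insert jzb at [9, 11] -> counters=[0,0,0,1,0,0,0,1,0,4,2,6,0]
Step 22: insert b at [3, 7] -> counters=[0,0,0,2,0,0,0,2,0,4,2,6,0]
Step 23: delete g at [3, 7] -> counters=[0,0,0,1,0,0,0,1,0,4,2,6,0]
Step 24: insert pm at [10, 11] -> counters=[0,0,0,1,0,0,0,1,0,4,3,7,0]
Step 25: insert g at [3, 7] -> counters=[0,0,0,2,0,0,0,2,0,4,3,7,0]
Final counters=[0,0,0,2,0,0,0,2,0,4,3,7,0] -> counters[3]=2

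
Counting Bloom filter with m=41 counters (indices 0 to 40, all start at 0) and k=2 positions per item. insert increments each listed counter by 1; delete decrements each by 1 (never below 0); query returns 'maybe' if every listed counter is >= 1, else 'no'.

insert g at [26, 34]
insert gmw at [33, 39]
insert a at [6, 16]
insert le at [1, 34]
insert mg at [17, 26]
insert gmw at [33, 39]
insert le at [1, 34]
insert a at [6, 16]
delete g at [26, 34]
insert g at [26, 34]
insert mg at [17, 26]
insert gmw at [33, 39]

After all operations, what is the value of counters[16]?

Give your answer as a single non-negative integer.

Step 1: insert g at [26, 34] -> counters=[0,0,0,0,0,0,0,0,0,0,0,0,0,0,0,0,0,0,0,0,0,0,0,0,0,0,1,0,0,0,0,0,0,0,1,0,0,0,0,0,0]
Step 2: insert gmw at [33, 39] -> counters=[0,0,0,0,0,0,0,0,0,0,0,0,0,0,0,0,0,0,0,0,0,0,0,0,0,0,1,0,0,0,0,0,0,1,1,0,0,0,0,1,0]
Step 3: insert a at [6, 16] -> counters=[0,0,0,0,0,0,1,0,0,0,0,0,0,0,0,0,1,0,0,0,0,0,0,0,0,0,1,0,0,0,0,0,0,1,1,0,0,0,0,1,0]
Step 4: insert le at [1, 34] -> counters=[0,1,0,0,0,0,1,0,0,0,0,0,0,0,0,0,1,0,0,0,0,0,0,0,0,0,1,0,0,0,0,0,0,1,2,0,0,0,0,1,0]
Step 5: insert mg at [17, 26] -> counters=[0,1,0,0,0,0,1,0,0,0,0,0,0,0,0,0,1,1,0,0,0,0,0,0,0,0,2,0,0,0,0,0,0,1,2,0,0,0,0,1,0]
Step 6: insert gmw at [33, 39] -> counters=[0,1,0,0,0,0,1,0,0,0,0,0,0,0,0,0,1,1,0,0,0,0,0,0,0,0,2,0,0,0,0,0,0,2,2,0,0,0,0,2,0]
Step 7: insert le at [1, 34] -> counters=[0,2,0,0,0,0,1,0,0,0,0,0,0,0,0,0,1,1,0,0,0,0,0,0,0,0,2,0,0,0,0,0,0,2,3,0,0,0,0,2,0]
Step 8: insert a at [6, 16] -> counters=[0,2,0,0,0,0,2,0,0,0,0,0,0,0,0,0,2,1,0,0,0,0,0,0,0,0,2,0,0,0,0,0,0,2,3,0,0,0,0,2,0]
Step 9: delete g at [26, 34] -> counters=[0,2,0,0,0,0,2,0,0,0,0,0,0,0,0,0,2,1,0,0,0,0,0,0,0,0,1,0,0,0,0,0,0,2,2,0,0,0,0,2,0]
Step 10: insert g at [26, 34] -> counters=[0,2,0,0,0,0,2,0,0,0,0,0,0,0,0,0,2,1,0,0,0,0,0,0,0,0,2,0,0,0,0,0,0,2,3,0,0,0,0,2,0]
Step 11: insert mg at [17, 26] -> counters=[0,2,0,0,0,0,2,0,0,0,0,0,0,0,0,0,2,2,0,0,0,0,0,0,0,0,3,0,0,0,0,0,0,2,3,0,0,0,0,2,0]
Step 12: insert gmw at [33, 39] -> counters=[0,2,0,0,0,0,2,0,0,0,0,0,0,0,0,0,2,2,0,0,0,0,0,0,0,0,3,0,0,0,0,0,0,3,3,0,0,0,0,3,0]
Final counters=[0,2,0,0,0,0,2,0,0,0,0,0,0,0,0,0,2,2,0,0,0,0,0,0,0,0,3,0,0,0,0,0,0,3,3,0,0,0,0,3,0] -> counters[16]=2

Answer: 2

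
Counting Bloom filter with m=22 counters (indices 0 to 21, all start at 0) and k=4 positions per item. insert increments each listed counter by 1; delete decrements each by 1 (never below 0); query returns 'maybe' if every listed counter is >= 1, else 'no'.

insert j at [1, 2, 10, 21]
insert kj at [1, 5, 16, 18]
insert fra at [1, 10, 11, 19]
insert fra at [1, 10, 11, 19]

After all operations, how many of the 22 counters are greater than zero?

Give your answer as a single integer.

Step 1: insert j at [1, 2, 10, 21] -> counters=[0,1,1,0,0,0,0,0,0,0,1,0,0,0,0,0,0,0,0,0,0,1]
Step 2: insert kj at [1, 5, 16, 18] -> counters=[0,2,1,0,0,1,0,0,0,0,1,0,0,0,0,0,1,0,1,0,0,1]
Step 3: insert fra at [1, 10, 11, 19] -> counters=[0,3,1,0,0,1,0,0,0,0,2,1,0,0,0,0,1,0,1,1,0,1]
Step 4: insert fra at [1, 10, 11, 19] -> counters=[0,4,1,0,0,1,0,0,0,0,3,2,0,0,0,0,1,0,1,2,0,1]
Final counters=[0,4,1,0,0,1,0,0,0,0,3,2,0,0,0,0,1,0,1,2,0,1] -> 9 nonzero

Answer: 9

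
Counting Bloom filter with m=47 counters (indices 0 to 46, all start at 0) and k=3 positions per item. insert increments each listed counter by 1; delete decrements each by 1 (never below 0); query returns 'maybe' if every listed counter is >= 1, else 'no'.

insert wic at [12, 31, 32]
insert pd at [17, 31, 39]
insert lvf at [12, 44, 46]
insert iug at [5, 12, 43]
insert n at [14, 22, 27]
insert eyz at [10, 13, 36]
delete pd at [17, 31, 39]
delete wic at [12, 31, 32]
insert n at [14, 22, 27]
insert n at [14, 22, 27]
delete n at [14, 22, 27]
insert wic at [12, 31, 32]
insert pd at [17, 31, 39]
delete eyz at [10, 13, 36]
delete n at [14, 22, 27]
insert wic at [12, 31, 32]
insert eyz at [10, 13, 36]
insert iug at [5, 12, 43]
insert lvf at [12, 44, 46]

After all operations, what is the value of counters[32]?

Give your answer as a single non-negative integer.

Step 1: insert wic at [12, 31, 32] -> counters=[0,0,0,0,0,0,0,0,0,0,0,0,1,0,0,0,0,0,0,0,0,0,0,0,0,0,0,0,0,0,0,1,1,0,0,0,0,0,0,0,0,0,0,0,0,0,0]
Step 2: insert pd at [17, 31, 39] -> counters=[0,0,0,0,0,0,0,0,0,0,0,0,1,0,0,0,0,1,0,0,0,0,0,0,0,0,0,0,0,0,0,2,1,0,0,0,0,0,0,1,0,0,0,0,0,0,0]
Step 3: insert lvf at [12, 44, 46] -> counters=[0,0,0,0,0,0,0,0,0,0,0,0,2,0,0,0,0,1,0,0,0,0,0,0,0,0,0,0,0,0,0,2,1,0,0,0,0,0,0,1,0,0,0,0,1,0,1]
Step 4: insert iug at [5, 12, 43] -> counters=[0,0,0,0,0,1,0,0,0,0,0,0,3,0,0,0,0,1,0,0,0,0,0,0,0,0,0,0,0,0,0,2,1,0,0,0,0,0,0,1,0,0,0,1,1,0,1]
Step 5: insert n at [14, 22, 27] -> counters=[0,0,0,0,0,1,0,0,0,0,0,0,3,0,1,0,0,1,0,0,0,0,1,0,0,0,0,1,0,0,0,2,1,0,0,0,0,0,0,1,0,0,0,1,1,0,1]
Step 6: insert eyz at [10, 13, 36] -> counters=[0,0,0,0,0,1,0,0,0,0,1,0,3,1,1,0,0,1,0,0,0,0,1,0,0,0,0,1,0,0,0,2,1,0,0,0,1,0,0,1,0,0,0,1,1,0,1]
Step 7: delete pd at [17, 31, 39] -> counters=[0,0,0,0,0,1,0,0,0,0,1,0,3,1,1,0,0,0,0,0,0,0,1,0,0,0,0,1,0,0,0,1,1,0,0,0,1,0,0,0,0,0,0,1,1,0,1]
Step 8: delete wic at [12, 31, 32] -> counters=[0,0,0,0,0,1,0,0,0,0,1,0,2,1,1,0,0,0,0,0,0,0,1,0,0,0,0,1,0,0,0,0,0,0,0,0,1,0,0,0,0,0,0,1,1,0,1]
Step 9: insert n at [14, 22, 27] -> counters=[0,0,0,0,0,1,0,0,0,0,1,0,2,1,2,0,0,0,0,0,0,0,2,0,0,0,0,2,0,0,0,0,0,0,0,0,1,0,0,0,0,0,0,1,1,0,1]
Step 10: insert n at [14, 22, 27] -> counters=[0,0,0,0,0,1,0,0,0,0,1,0,2,1,3,0,0,0,0,0,0,0,3,0,0,0,0,3,0,0,0,0,0,0,0,0,1,0,0,0,0,0,0,1,1,0,1]
Step 11: delete n at [14, 22, 27] -> counters=[0,0,0,0,0,1,0,0,0,0,1,0,2,1,2,0,0,0,0,0,0,0,2,0,0,0,0,2,0,0,0,0,0,0,0,0,1,0,0,0,0,0,0,1,1,0,1]
Step 12: insert wic at [12, 31, 32] -> counters=[0,0,0,0,0,1,0,0,0,0,1,0,3,1,2,0,0,0,0,0,0,0,2,0,0,0,0,2,0,0,0,1,1,0,0,0,1,0,0,0,0,0,0,1,1,0,1]
Step 13: insert pd at [17, 31, 39] -> counters=[0,0,0,0,0,1,0,0,0,0,1,0,3,1,2,0,0,1,0,0,0,0,2,0,0,0,0,2,0,0,0,2,1,0,0,0,1,0,0,1,0,0,0,1,1,0,1]
Step 14: delete eyz at [10, 13, 36] -> counters=[0,0,0,0,0,1,0,0,0,0,0,0,3,0,2,0,0,1,0,0,0,0,2,0,0,0,0,2,0,0,0,2,1,0,0,0,0,0,0,1,0,0,0,1,1,0,1]
Step 15: delete n at [14, 22, 27] -> counters=[0,0,0,0,0,1,0,0,0,0,0,0,3,0,1,0,0,1,0,0,0,0,1,0,0,0,0,1,0,0,0,2,1,0,0,0,0,0,0,1,0,0,0,1,1,0,1]
Step 16: insert wic at [12, 31, 32] -> counters=[0,0,0,0,0,1,0,0,0,0,0,0,4,0,1,0,0,1,0,0,0,0,1,0,0,0,0,1,0,0,0,3,2,0,0,0,0,0,0,1,0,0,0,1,1,0,1]
Step 17: insert eyz at [10, 13, 36] -> counters=[0,0,0,0,0,1,0,0,0,0,1,0,4,1,1,0,0,1,0,0,0,0,1,0,0,0,0,1,0,0,0,3,2,0,0,0,1,0,0,1,0,0,0,1,1,0,1]
Step 18: insert iug at [5, 12, 43] -> counters=[0,0,0,0,0,2,0,0,0,0,1,0,5,1,1,0,0,1,0,0,0,0,1,0,0,0,0,1,0,0,0,3,2,0,0,0,1,0,0,1,0,0,0,2,1,0,1]
Step 19: insert lvf at [12, 44, 46] -> counters=[0,0,0,0,0,2,0,0,0,0,1,0,6,1,1,0,0,1,0,0,0,0,1,0,0,0,0,1,0,0,0,3,2,0,0,0,1,0,0,1,0,0,0,2,2,0,2]
Final counters=[0,0,0,0,0,2,0,0,0,0,1,0,6,1,1,0,0,1,0,0,0,0,1,0,0,0,0,1,0,0,0,3,2,0,0,0,1,0,0,1,0,0,0,2,2,0,2] -> counters[32]=2

Answer: 2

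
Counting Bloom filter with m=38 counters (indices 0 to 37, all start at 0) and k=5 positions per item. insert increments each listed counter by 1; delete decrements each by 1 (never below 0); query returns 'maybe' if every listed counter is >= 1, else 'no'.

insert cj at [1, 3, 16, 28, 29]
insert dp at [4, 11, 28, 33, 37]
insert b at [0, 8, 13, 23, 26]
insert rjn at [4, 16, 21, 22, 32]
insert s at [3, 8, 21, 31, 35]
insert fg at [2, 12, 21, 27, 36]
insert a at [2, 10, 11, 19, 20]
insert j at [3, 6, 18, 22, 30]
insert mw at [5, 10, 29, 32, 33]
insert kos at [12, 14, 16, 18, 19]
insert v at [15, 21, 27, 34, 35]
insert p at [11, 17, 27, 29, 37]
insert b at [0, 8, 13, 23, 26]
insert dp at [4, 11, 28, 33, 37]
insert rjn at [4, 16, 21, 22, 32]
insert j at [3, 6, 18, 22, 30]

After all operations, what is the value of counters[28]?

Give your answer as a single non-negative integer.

Answer: 3

Derivation:
Step 1: insert cj at [1, 3, 16, 28, 29] -> counters=[0,1,0,1,0,0,0,0,0,0,0,0,0,0,0,0,1,0,0,0,0,0,0,0,0,0,0,0,1,1,0,0,0,0,0,0,0,0]
Step 2: insert dp at [4, 11, 28, 33, 37] -> counters=[0,1,0,1,1,0,0,0,0,0,0,1,0,0,0,0,1,0,0,0,0,0,0,0,0,0,0,0,2,1,0,0,0,1,0,0,0,1]
Step 3: insert b at [0, 8, 13, 23, 26] -> counters=[1,1,0,1,1,0,0,0,1,0,0,1,0,1,0,0,1,0,0,0,0,0,0,1,0,0,1,0,2,1,0,0,0,1,0,0,0,1]
Step 4: insert rjn at [4, 16, 21, 22, 32] -> counters=[1,1,0,1,2,0,0,0,1,0,0,1,0,1,0,0,2,0,0,0,0,1,1,1,0,0,1,0,2,1,0,0,1,1,0,0,0,1]
Step 5: insert s at [3, 8, 21, 31, 35] -> counters=[1,1,0,2,2,0,0,0,2,0,0,1,0,1,0,0,2,0,0,0,0,2,1,1,0,0,1,0,2,1,0,1,1,1,0,1,0,1]
Step 6: insert fg at [2, 12, 21, 27, 36] -> counters=[1,1,1,2,2,0,0,0,2,0,0,1,1,1,0,0,2,0,0,0,0,3,1,1,0,0,1,1,2,1,0,1,1,1,0,1,1,1]
Step 7: insert a at [2, 10, 11, 19, 20] -> counters=[1,1,2,2,2,0,0,0,2,0,1,2,1,1,0,0,2,0,0,1,1,3,1,1,0,0,1,1,2,1,0,1,1,1,0,1,1,1]
Step 8: insert j at [3, 6, 18, 22, 30] -> counters=[1,1,2,3,2,0,1,0,2,0,1,2,1,1,0,0,2,0,1,1,1,3,2,1,0,0,1,1,2,1,1,1,1,1,0,1,1,1]
Step 9: insert mw at [5, 10, 29, 32, 33] -> counters=[1,1,2,3,2,1,1,0,2,0,2,2,1,1,0,0,2,0,1,1,1,3,2,1,0,0,1,1,2,2,1,1,2,2,0,1,1,1]
Step 10: insert kos at [12, 14, 16, 18, 19] -> counters=[1,1,2,3,2,1,1,0,2,0,2,2,2,1,1,0,3,0,2,2,1,3,2,1,0,0,1,1,2,2,1,1,2,2,0,1,1,1]
Step 11: insert v at [15, 21, 27, 34, 35] -> counters=[1,1,2,3,2,1,1,0,2,0,2,2,2,1,1,1,3,0,2,2,1,4,2,1,0,0,1,2,2,2,1,1,2,2,1,2,1,1]
Step 12: insert p at [11, 17, 27, 29, 37] -> counters=[1,1,2,3,2,1,1,0,2,0,2,3,2,1,1,1,3,1,2,2,1,4,2,1,0,0,1,3,2,3,1,1,2,2,1,2,1,2]
Step 13: insert b at [0, 8, 13, 23, 26] -> counters=[2,1,2,3,2,1,1,0,3,0,2,3,2,2,1,1,3,1,2,2,1,4,2,2,0,0,2,3,2,3,1,1,2,2,1,2,1,2]
Step 14: insert dp at [4, 11, 28, 33, 37] -> counters=[2,1,2,3,3,1,1,0,3,0,2,4,2,2,1,1,3,1,2,2,1,4,2,2,0,0,2,3,3,3,1,1,2,3,1,2,1,3]
Step 15: insert rjn at [4, 16, 21, 22, 32] -> counters=[2,1,2,3,4,1,1,0,3,0,2,4,2,2,1,1,4,1,2,2,1,5,3,2,0,0,2,3,3,3,1,1,3,3,1,2,1,3]
Step 16: insert j at [3, 6, 18, 22, 30] -> counters=[2,1,2,4,4,1,2,0,3,0,2,4,2,2,1,1,4,1,3,2,1,5,4,2,0,0,2,3,3,3,2,1,3,3,1,2,1,3]
Final counters=[2,1,2,4,4,1,2,0,3,0,2,4,2,2,1,1,4,1,3,2,1,5,4,2,0,0,2,3,3,3,2,1,3,3,1,2,1,3] -> counters[28]=3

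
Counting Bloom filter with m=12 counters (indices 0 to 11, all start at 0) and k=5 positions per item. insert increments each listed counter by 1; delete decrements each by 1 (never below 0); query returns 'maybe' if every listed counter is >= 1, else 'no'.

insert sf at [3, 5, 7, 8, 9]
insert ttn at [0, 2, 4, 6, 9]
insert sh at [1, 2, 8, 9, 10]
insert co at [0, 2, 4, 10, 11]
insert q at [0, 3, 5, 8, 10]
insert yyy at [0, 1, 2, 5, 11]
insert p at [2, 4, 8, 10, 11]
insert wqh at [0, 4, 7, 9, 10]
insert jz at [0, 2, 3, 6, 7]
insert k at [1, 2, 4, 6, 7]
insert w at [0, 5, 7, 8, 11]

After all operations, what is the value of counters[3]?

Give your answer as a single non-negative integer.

Step 1: insert sf at [3, 5, 7, 8, 9] -> counters=[0,0,0,1,0,1,0,1,1,1,0,0]
Step 2: insert ttn at [0, 2, 4, 6, 9] -> counters=[1,0,1,1,1,1,1,1,1,2,0,0]
Step 3: insert sh at [1, 2, 8, 9, 10] -> counters=[1,1,2,1,1,1,1,1,2,3,1,0]
Step 4: insert co at [0, 2, 4, 10, 11] -> counters=[2,1,3,1,2,1,1,1,2,3,2,1]
Step 5: insert q at [0, 3, 5, 8, 10] -> counters=[3,1,3,2,2,2,1,1,3,3,3,1]
Step 6: insert yyy at [0, 1, 2, 5, 11] -> counters=[4,2,4,2,2,3,1,1,3,3,3,2]
Step 7: insert p at [2, 4, 8, 10, 11] -> counters=[4,2,5,2,3,3,1,1,4,3,4,3]
Step 8: insert wqh at [0, 4, 7, 9, 10] -> counters=[5,2,5,2,4,3,1,2,4,4,5,3]
Step 9: insert jz at [0, 2, 3, 6, 7] -> counters=[6,2,6,3,4,3,2,3,4,4,5,3]
Step 10: insert k at [1, 2, 4, 6, 7] -> counters=[6,3,7,3,5,3,3,4,4,4,5,3]
Step 11: insert w at [0, 5, 7, 8, 11] -> counters=[7,3,7,3,5,4,3,5,5,4,5,4]
Final counters=[7,3,7,3,5,4,3,5,5,4,5,4] -> counters[3]=3

Answer: 3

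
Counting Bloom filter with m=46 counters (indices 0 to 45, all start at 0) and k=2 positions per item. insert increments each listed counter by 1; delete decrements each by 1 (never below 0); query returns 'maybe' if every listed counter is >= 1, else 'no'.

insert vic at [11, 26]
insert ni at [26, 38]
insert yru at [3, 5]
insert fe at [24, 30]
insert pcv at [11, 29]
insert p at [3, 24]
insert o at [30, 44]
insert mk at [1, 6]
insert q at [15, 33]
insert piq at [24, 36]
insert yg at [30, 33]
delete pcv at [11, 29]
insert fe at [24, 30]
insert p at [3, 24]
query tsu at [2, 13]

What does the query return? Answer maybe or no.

Step 1: insert vic at [11, 26] -> counters=[0,0,0,0,0,0,0,0,0,0,0,1,0,0,0,0,0,0,0,0,0,0,0,0,0,0,1,0,0,0,0,0,0,0,0,0,0,0,0,0,0,0,0,0,0,0]
Step 2: insert ni at [26, 38] -> counters=[0,0,0,0,0,0,0,0,0,0,0,1,0,0,0,0,0,0,0,0,0,0,0,0,0,0,2,0,0,0,0,0,0,0,0,0,0,0,1,0,0,0,0,0,0,0]
Step 3: insert yru at [3, 5] -> counters=[0,0,0,1,0,1,0,0,0,0,0,1,0,0,0,0,0,0,0,0,0,0,0,0,0,0,2,0,0,0,0,0,0,0,0,0,0,0,1,0,0,0,0,0,0,0]
Step 4: insert fe at [24, 30] -> counters=[0,0,0,1,0,1,0,0,0,0,0,1,0,0,0,0,0,0,0,0,0,0,0,0,1,0,2,0,0,0,1,0,0,0,0,0,0,0,1,0,0,0,0,0,0,0]
Step 5: insert pcv at [11, 29] -> counters=[0,0,0,1,0,1,0,0,0,0,0,2,0,0,0,0,0,0,0,0,0,0,0,0,1,0,2,0,0,1,1,0,0,0,0,0,0,0,1,0,0,0,0,0,0,0]
Step 6: insert p at [3, 24] -> counters=[0,0,0,2,0,1,0,0,0,0,0,2,0,0,0,0,0,0,0,0,0,0,0,0,2,0,2,0,0,1,1,0,0,0,0,0,0,0,1,0,0,0,0,0,0,0]
Step 7: insert o at [30, 44] -> counters=[0,0,0,2,0,1,0,0,0,0,0,2,0,0,0,0,0,0,0,0,0,0,0,0,2,0,2,0,0,1,2,0,0,0,0,0,0,0,1,0,0,0,0,0,1,0]
Step 8: insert mk at [1, 6] -> counters=[0,1,0,2,0,1,1,0,0,0,0,2,0,0,0,0,0,0,0,0,0,0,0,0,2,0,2,0,0,1,2,0,0,0,0,0,0,0,1,0,0,0,0,0,1,0]
Step 9: insert q at [15, 33] -> counters=[0,1,0,2,0,1,1,0,0,0,0,2,0,0,0,1,0,0,0,0,0,0,0,0,2,0,2,0,0,1,2,0,0,1,0,0,0,0,1,0,0,0,0,0,1,0]
Step 10: insert piq at [24, 36] -> counters=[0,1,0,2,0,1,1,0,0,0,0,2,0,0,0,1,0,0,0,0,0,0,0,0,3,0,2,0,0,1,2,0,0,1,0,0,1,0,1,0,0,0,0,0,1,0]
Step 11: insert yg at [30, 33] -> counters=[0,1,0,2,0,1,1,0,0,0,0,2,0,0,0,1,0,0,0,0,0,0,0,0,3,0,2,0,0,1,3,0,0,2,0,0,1,0,1,0,0,0,0,0,1,0]
Step 12: delete pcv at [11, 29] -> counters=[0,1,0,2,0,1,1,0,0,0,0,1,0,0,0,1,0,0,0,0,0,0,0,0,3,0,2,0,0,0,3,0,0,2,0,0,1,0,1,0,0,0,0,0,1,0]
Step 13: insert fe at [24, 30] -> counters=[0,1,0,2,0,1,1,0,0,0,0,1,0,0,0,1,0,0,0,0,0,0,0,0,4,0,2,0,0,0,4,0,0,2,0,0,1,0,1,0,0,0,0,0,1,0]
Step 14: insert p at [3, 24] -> counters=[0,1,0,3,0,1,1,0,0,0,0,1,0,0,0,1,0,0,0,0,0,0,0,0,5,0,2,0,0,0,4,0,0,2,0,0,1,0,1,0,0,0,0,0,1,0]
Query tsu: check counters[2]=0 counters[13]=0 -> no

Answer: no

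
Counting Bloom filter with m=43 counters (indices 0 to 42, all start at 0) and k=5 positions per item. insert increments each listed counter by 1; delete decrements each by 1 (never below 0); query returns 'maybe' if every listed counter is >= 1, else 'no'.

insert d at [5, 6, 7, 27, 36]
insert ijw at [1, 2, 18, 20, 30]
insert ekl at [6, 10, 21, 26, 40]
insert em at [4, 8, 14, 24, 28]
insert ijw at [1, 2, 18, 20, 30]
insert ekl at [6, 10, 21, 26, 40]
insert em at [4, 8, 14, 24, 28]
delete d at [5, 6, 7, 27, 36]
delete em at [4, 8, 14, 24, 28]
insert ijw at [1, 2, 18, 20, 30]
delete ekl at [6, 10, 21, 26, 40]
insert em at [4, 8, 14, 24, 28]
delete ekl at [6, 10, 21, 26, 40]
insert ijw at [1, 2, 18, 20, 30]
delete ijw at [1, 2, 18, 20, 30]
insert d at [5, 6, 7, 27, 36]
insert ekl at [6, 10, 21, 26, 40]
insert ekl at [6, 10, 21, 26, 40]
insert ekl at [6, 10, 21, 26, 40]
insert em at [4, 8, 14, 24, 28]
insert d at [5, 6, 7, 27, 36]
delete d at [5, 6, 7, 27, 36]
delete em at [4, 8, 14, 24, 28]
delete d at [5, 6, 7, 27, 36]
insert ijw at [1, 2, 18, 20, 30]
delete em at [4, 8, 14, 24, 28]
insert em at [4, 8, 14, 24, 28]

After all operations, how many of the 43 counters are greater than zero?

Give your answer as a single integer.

Step 1: insert d at [5, 6, 7, 27, 36] -> counters=[0,0,0,0,0,1,1,1,0,0,0,0,0,0,0,0,0,0,0,0,0,0,0,0,0,0,0,1,0,0,0,0,0,0,0,0,1,0,0,0,0,0,0]
Step 2: insert ijw at [1, 2, 18, 20, 30] -> counters=[0,1,1,0,0,1,1,1,0,0,0,0,0,0,0,0,0,0,1,0,1,0,0,0,0,0,0,1,0,0,1,0,0,0,0,0,1,0,0,0,0,0,0]
Step 3: insert ekl at [6, 10, 21, 26, 40] -> counters=[0,1,1,0,0,1,2,1,0,0,1,0,0,0,0,0,0,0,1,0,1,1,0,0,0,0,1,1,0,0,1,0,0,0,0,0,1,0,0,0,1,0,0]
Step 4: insert em at [4, 8, 14, 24, 28] -> counters=[0,1,1,0,1,1,2,1,1,0,1,0,0,0,1,0,0,0,1,0,1,1,0,0,1,0,1,1,1,0,1,0,0,0,0,0,1,0,0,0,1,0,0]
Step 5: insert ijw at [1, 2, 18, 20, 30] -> counters=[0,2,2,0,1,1,2,1,1,0,1,0,0,0,1,0,0,0,2,0,2,1,0,0,1,0,1,1,1,0,2,0,0,0,0,0,1,0,0,0,1,0,0]
Step 6: insert ekl at [6, 10, 21, 26, 40] -> counters=[0,2,2,0,1,1,3,1,1,0,2,0,0,0,1,0,0,0,2,0,2,2,0,0,1,0,2,1,1,0,2,0,0,0,0,0,1,0,0,0,2,0,0]
Step 7: insert em at [4, 8, 14, 24, 28] -> counters=[0,2,2,0,2,1,3,1,2,0,2,0,0,0,2,0,0,0,2,0,2,2,0,0,2,0,2,1,2,0,2,0,0,0,0,0,1,0,0,0,2,0,0]
Step 8: delete d at [5, 6, 7, 27, 36] -> counters=[0,2,2,0,2,0,2,0,2,0,2,0,0,0,2,0,0,0,2,0,2,2,0,0,2,0,2,0,2,0,2,0,0,0,0,0,0,0,0,0,2,0,0]
Step 9: delete em at [4, 8, 14, 24, 28] -> counters=[0,2,2,0,1,0,2,0,1,0,2,0,0,0,1,0,0,0,2,0,2,2,0,0,1,0,2,0,1,0,2,0,0,0,0,0,0,0,0,0,2,0,0]
Step 10: insert ijw at [1, 2, 18, 20, 30] -> counters=[0,3,3,0,1,0,2,0,1,0,2,0,0,0,1,0,0,0,3,0,3,2,0,0,1,0,2,0,1,0,3,0,0,0,0,0,0,0,0,0,2,0,0]
Step 11: delete ekl at [6, 10, 21, 26, 40] -> counters=[0,3,3,0,1,0,1,0,1,0,1,0,0,0,1,0,0,0,3,0,3,1,0,0,1,0,1,0,1,0,3,0,0,0,0,0,0,0,0,0,1,0,0]
Step 12: insert em at [4, 8, 14, 24, 28] -> counters=[0,3,3,0,2,0,1,0,2,0,1,0,0,0,2,0,0,0,3,0,3,1,0,0,2,0,1,0,2,0,3,0,0,0,0,0,0,0,0,0,1,0,0]
Step 13: delete ekl at [6, 10, 21, 26, 40] -> counters=[0,3,3,0,2,0,0,0,2,0,0,0,0,0,2,0,0,0,3,0,3,0,0,0,2,0,0,0,2,0,3,0,0,0,0,0,0,0,0,0,0,0,0]
Step 14: insert ijw at [1, 2, 18, 20, 30] -> counters=[0,4,4,0,2,0,0,0,2,0,0,0,0,0,2,0,0,0,4,0,4,0,0,0,2,0,0,0,2,0,4,0,0,0,0,0,0,0,0,0,0,0,0]
Step 15: delete ijw at [1, 2, 18, 20, 30] -> counters=[0,3,3,0,2,0,0,0,2,0,0,0,0,0,2,0,0,0,3,0,3,0,0,0,2,0,0,0,2,0,3,0,0,0,0,0,0,0,0,0,0,0,0]
Step 16: insert d at [5, 6, 7, 27, 36] -> counters=[0,3,3,0,2,1,1,1,2,0,0,0,0,0,2,0,0,0,3,0,3,0,0,0,2,0,0,1,2,0,3,0,0,0,0,0,1,0,0,0,0,0,0]
Step 17: insert ekl at [6, 10, 21, 26, 40] -> counters=[0,3,3,0,2,1,2,1,2,0,1,0,0,0,2,0,0,0,3,0,3,1,0,0,2,0,1,1,2,0,3,0,0,0,0,0,1,0,0,0,1,0,0]
Step 18: insert ekl at [6, 10, 21, 26, 40] -> counters=[0,3,3,0,2,1,3,1,2,0,2,0,0,0,2,0,0,0,3,0,3,2,0,0,2,0,2,1,2,0,3,0,0,0,0,0,1,0,0,0,2,0,0]
Step 19: insert ekl at [6, 10, 21, 26, 40] -> counters=[0,3,3,0,2,1,4,1,2,0,3,0,0,0,2,0,0,0,3,0,3,3,0,0,2,0,3,1,2,0,3,0,0,0,0,0,1,0,0,0,3,0,0]
Step 20: insert em at [4, 8, 14, 24, 28] -> counters=[0,3,3,0,3,1,4,1,3,0,3,0,0,0,3,0,0,0,3,0,3,3,0,0,3,0,3,1,3,0,3,0,0,0,0,0,1,0,0,0,3,0,0]
Step 21: insert d at [5, 6, 7, 27, 36] -> counters=[0,3,3,0,3,2,5,2,3,0,3,0,0,0,3,0,0,0,3,0,3,3,0,0,3,0,3,2,3,0,3,0,0,0,0,0,2,0,0,0,3,0,0]
Step 22: delete d at [5, 6, 7, 27, 36] -> counters=[0,3,3,0,3,1,4,1,3,0,3,0,0,0,3,0,0,0,3,0,3,3,0,0,3,0,3,1,3,0,3,0,0,0,0,0,1,0,0,0,3,0,0]
Step 23: delete em at [4, 8, 14, 24, 28] -> counters=[0,3,3,0,2,1,4,1,2,0,3,0,0,0,2,0,0,0,3,0,3,3,0,0,2,0,3,1,2,0,3,0,0,0,0,0,1,0,0,0,3,0,0]
Step 24: delete d at [5, 6, 7, 27, 36] -> counters=[0,3,3,0,2,0,3,0,2,0,3,0,0,0,2,0,0,0,3,0,3,3,0,0,2,0,3,0,2,0,3,0,0,0,0,0,0,0,0,0,3,0,0]
Step 25: insert ijw at [1, 2, 18, 20, 30] -> counters=[0,4,4,0,2,0,3,0,2,0,3,0,0,0,2,0,0,0,4,0,4,3,0,0,2,0,3,0,2,0,4,0,0,0,0,0,0,0,0,0,3,0,0]
Step 26: delete em at [4, 8, 14, 24, 28] -> counters=[0,4,4,0,1,0,3,0,1,0,3,0,0,0,1,0,0,0,4,0,4,3,0,0,1,0,3,0,1,0,4,0,0,0,0,0,0,0,0,0,3,0,0]
Step 27: insert em at [4, 8, 14, 24, 28] -> counters=[0,4,4,0,2,0,3,0,2,0,3,0,0,0,2,0,0,0,4,0,4,3,0,0,2,0,3,0,2,0,4,0,0,0,0,0,0,0,0,0,3,0,0]
Final counters=[0,4,4,0,2,0,3,0,2,0,3,0,0,0,2,0,0,0,4,0,4,3,0,0,2,0,3,0,2,0,4,0,0,0,0,0,0,0,0,0,3,0,0] -> 15 nonzero

Answer: 15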